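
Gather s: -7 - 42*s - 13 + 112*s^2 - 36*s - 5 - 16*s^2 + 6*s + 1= 96*s^2 - 72*s - 24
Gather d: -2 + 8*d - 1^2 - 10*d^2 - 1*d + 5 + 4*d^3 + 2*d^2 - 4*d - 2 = 4*d^3 - 8*d^2 + 3*d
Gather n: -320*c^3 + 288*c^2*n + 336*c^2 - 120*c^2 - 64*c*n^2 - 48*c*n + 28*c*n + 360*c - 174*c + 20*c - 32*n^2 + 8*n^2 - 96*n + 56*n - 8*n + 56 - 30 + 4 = -320*c^3 + 216*c^2 + 206*c + n^2*(-64*c - 24) + n*(288*c^2 - 20*c - 48) + 30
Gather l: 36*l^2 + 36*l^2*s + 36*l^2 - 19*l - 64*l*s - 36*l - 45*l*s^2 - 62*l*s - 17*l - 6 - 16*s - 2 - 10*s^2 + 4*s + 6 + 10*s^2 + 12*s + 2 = l^2*(36*s + 72) + l*(-45*s^2 - 126*s - 72)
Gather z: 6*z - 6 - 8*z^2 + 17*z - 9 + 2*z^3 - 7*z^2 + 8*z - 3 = 2*z^3 - 15*z^2 + 31*z - 18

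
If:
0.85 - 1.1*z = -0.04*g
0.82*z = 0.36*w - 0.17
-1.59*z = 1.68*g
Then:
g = -0.71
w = 2.17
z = 0.75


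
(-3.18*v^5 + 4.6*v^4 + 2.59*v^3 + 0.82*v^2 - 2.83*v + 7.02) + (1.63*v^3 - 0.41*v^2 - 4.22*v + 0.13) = -3.18*v^5 + 4.6*v^4 + 4.22*v^3 + 0.41*v^2 - 7.05*v + 7.15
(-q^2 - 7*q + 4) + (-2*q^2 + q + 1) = -3*q^2 - 6*q + 5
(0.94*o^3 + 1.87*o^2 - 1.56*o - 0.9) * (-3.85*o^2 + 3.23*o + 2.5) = -3.619*o^5 - 4.1633*o^4 + 14.3961*o^3 + 3.1012*o^2 - 6.807*o - 2.25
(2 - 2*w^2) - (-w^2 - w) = -w^2 + w + 2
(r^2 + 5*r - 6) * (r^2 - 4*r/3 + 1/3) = r^4 + 11*r^3/3 - 37*r^2/3 + 29*r/3 - 2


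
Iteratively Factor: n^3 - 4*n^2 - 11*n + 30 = (n - 5)*(n^2 + n - 6) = (n - 5)*(n - 2)*(n + 3)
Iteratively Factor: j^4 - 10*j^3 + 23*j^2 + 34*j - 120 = (j - 4)*(j^3 - 6*j^2 - j + 30) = (j - 4)*(j + 2)*(j^2 - 8*j + 15) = (j - 4)*(j - 3)*(j + 2)*(j - 5)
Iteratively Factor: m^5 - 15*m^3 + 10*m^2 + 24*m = (m - 2)*(m^4 + 2*m^3 - 11*m^2 - 12*m) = (m - 2)*(m + 1)*(m^3 + m^2 - 12*m) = (m - 2)*(m + 1)*(m + 4)*(m^2 - 3*m) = m*(m - 2)*(m + 1)*(m + 4)*(m - 3)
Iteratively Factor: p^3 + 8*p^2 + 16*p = (p + 4)*(p^2 + 4*p) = (p + 4)^2*(p)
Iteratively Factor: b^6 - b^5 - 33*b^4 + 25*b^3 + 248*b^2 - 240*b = (b + 4)*(b^5 - 5*b^4 - 13*b^3 + 77*b^2 - 60*b) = (b - 3)*(b + 4)*(b^4 - 2*b^3 - 19*b^2 + 20*b) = (b - 3)*(b - 1)*(b + 4)*(b^3 - b^2 - 20*b) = b*(b - 3)*(b - 1)*(b + 4)*(b^2 - b - 20) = b*(b - 3)*(b - 1)*(b + 4)^2*(b - 5)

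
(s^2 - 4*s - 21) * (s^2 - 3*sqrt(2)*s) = s^4 - 3*sqrt(2)*s^3 - 4*s^3 - 21*s^2 + 12*sqrt(2)*s^2 + 63*sqrt(2)*s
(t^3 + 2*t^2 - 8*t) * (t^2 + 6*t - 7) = t^5 + 8*t^4 - 3*t^3 - 62*t^2 + 56*t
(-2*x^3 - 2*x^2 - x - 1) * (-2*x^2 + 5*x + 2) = 4*x^5 - 6*x^4 - 12*x^3 - 7*x^2 - 7*x - 2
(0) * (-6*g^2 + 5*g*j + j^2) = 0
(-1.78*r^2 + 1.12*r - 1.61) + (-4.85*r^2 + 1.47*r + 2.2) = -6.63*r^2 + 2.59*r + 0.59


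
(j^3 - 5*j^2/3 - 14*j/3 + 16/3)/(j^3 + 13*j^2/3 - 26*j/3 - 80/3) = (j - 1)/(j + 5)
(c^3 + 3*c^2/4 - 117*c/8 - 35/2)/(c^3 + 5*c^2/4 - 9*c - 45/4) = (c^2 - c/2 - 14)/(c^2 - 9)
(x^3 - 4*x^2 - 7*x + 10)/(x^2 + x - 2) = x - 5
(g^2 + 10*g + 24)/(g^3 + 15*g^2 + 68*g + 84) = (g + 4)/(g^2 + 9*g + 14)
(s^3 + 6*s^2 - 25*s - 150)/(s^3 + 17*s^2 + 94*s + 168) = (s^2 - 25)/(s^2 + 11*s + 28)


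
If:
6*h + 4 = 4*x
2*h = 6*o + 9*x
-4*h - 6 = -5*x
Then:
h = 2/7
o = -43/21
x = 10/7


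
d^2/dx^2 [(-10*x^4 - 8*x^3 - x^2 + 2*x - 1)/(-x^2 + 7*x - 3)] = 2*(10*x^6 - 210*x^5 + 1560*x^4 - 1307*x^3 + 30*x^2 + 213*x + 13)/(x^6 - 21*x^5 + 156*x^4 - 469*x^3 + 468*x^2 - 189*x + 27)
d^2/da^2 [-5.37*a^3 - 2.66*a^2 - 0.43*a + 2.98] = -32.22*a - 5.32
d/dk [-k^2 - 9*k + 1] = -2*k - 9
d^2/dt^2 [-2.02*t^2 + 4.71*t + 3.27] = -4.04000000000000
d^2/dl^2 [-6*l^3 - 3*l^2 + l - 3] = -36*l - 6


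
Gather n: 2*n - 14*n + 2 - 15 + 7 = -12*n - 6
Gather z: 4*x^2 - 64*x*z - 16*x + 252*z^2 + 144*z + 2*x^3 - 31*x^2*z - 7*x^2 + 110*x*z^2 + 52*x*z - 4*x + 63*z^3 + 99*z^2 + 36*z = 2*x^3 - 3*x^2 - 20*x + 63*z^3 + z^2*(110*x + 351) + z*(-31*x^2 - 12*x + 180)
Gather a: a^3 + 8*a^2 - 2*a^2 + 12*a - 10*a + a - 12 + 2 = a^3 + 6*a^2 + 3*a - 10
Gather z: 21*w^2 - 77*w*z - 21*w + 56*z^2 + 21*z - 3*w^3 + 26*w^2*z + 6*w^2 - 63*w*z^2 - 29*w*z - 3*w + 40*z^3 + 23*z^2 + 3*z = -3*w^3 + 27*w^2 - 24*w + 40*z^3 + z^2*(79 - 63*w) + z*(26*w^2 - 106*w + 24)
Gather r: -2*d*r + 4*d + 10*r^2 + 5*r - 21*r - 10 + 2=4*d + 10*r^2 + r*(-2*d - 16) - 8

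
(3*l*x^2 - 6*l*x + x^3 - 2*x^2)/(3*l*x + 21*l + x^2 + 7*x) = x*(x - 2)/(x + 7)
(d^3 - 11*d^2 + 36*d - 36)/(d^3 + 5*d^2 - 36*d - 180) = (d^2 - 5*d + 6)/(d^2 + 11*d + 30)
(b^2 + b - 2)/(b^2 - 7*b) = (b^2 + b - 2)/(b*(b - 7))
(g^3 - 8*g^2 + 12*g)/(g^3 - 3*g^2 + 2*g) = (g - 6)/(g - 1)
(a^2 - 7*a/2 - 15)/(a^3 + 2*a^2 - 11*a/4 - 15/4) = 2*(a - 6)/(2*a^2 - a - 3)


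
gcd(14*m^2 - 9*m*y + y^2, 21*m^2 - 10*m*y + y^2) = -7*m + y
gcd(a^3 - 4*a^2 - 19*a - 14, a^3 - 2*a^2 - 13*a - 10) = a^2 + 3*a + 2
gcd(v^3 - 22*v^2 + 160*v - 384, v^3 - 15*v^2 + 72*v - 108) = v - 6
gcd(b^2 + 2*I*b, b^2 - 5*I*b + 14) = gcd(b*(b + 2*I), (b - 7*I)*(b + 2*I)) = b + 2*I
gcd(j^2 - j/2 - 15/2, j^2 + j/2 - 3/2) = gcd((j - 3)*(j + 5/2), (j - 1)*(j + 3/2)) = 1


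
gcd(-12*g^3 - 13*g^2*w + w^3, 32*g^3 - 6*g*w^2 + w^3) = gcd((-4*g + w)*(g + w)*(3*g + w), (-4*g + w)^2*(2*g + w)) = -4*g + w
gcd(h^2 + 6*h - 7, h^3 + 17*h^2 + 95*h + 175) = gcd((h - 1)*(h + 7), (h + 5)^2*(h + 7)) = h + 7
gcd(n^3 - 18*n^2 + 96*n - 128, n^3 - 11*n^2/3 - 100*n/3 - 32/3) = n - 8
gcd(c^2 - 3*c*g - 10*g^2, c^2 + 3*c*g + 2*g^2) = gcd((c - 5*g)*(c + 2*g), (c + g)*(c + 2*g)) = c + 2*g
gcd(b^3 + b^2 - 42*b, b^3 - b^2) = b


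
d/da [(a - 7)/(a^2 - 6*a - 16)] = (a^2 - 6*a - 2*(a - 7)*(a - 3) - 16)/(-a^2 + 6*a + 16)^2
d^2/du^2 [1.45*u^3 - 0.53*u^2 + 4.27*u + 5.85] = 8.7*u - 1.06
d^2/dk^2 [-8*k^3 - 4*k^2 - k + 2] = -48*k - 8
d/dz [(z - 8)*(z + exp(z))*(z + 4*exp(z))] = (z - 8)*(z + exp(z))*(4*exp(z) + 1) + (z - 8)*(z + 4*exp(z))*(exp(z) + 1) + (z + exp(z))*(z + 4*exp(z))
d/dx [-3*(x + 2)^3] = -9*(x + 2)^2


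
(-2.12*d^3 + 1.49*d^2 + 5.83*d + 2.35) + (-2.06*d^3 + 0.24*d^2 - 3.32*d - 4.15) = -4.18*d^3 + 1.73*d^2 + 2.51*d - 1.8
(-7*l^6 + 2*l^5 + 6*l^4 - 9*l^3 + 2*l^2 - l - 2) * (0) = 0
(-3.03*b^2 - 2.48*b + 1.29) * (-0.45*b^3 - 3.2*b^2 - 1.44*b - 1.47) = 1.3635*b^5 + 10.812*b^4 + 11.7187*b^3 + 3.8973*b^2 + 1.788*b - 1.8963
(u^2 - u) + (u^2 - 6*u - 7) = 2*u^2 - 7*u - 7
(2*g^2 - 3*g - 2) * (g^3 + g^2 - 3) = 2*g^5 - g^4 - 5*g^3 - 8*g^2 + 9*g + 6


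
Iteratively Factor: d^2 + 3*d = (d)*(d + 3)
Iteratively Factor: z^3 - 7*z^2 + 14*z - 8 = (z - 1)*(z^2 - 6*z + 8) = (z - 4)*(z - 1)*(z - 2)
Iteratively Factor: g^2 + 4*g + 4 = (g + 2)*(g + 2)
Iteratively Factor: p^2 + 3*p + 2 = (p + 2)*(p + 1)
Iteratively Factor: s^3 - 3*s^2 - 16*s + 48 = (s - 3)*(s^2 - 16) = (s - 4)*(s - 3)*(s + 4)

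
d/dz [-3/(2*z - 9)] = 6/(2*z - 9)^2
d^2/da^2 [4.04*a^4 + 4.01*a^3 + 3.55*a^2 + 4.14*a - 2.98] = 48.48*a^2 + 24.06*a + 7.1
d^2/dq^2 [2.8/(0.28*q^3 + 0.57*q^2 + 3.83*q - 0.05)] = (-(4.704*q + 3.192)*(0.28*q^3 + 0.57*q^2 + 3.83*q - 0.05) + 2.8*(0.84*q^2 + 1.14*q + 3.83)*(1.68*q^2 + 2.28*q + 7.66))/(0.28*q^3 + 0.57*q^2 + 3.83*q - 0.05)^3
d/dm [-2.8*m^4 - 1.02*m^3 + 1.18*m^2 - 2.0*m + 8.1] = -11.2*m^3 - 3.06*m^2 + 2.36*m - 2.0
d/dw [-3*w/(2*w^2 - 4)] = 3*(w^2 + 2)/(2*(w^2 - 2)^2)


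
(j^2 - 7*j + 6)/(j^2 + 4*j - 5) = (j - 6)/(j + 5)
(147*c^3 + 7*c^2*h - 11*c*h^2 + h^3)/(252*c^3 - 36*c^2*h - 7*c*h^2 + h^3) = (21*c^2 + 4*c*h - h^2)/(36*c^2 - h^2)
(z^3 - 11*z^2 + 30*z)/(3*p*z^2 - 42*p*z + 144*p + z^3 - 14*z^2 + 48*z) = z*(z - 5)/(3*p*z - 24*p + z^2 - 8*z)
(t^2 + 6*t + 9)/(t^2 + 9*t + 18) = (t + 3)/(t + 6)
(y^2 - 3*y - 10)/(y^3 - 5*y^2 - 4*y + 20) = 1/(y - 2)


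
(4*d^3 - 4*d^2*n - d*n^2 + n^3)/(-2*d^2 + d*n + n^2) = -2*d + n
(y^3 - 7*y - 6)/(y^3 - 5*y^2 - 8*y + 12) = (y^2 - 2*y - 3)/(y^2 - 7*y + 6)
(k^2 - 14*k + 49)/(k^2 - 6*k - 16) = (-k^2 + 14*k - 49)/(-k^2 + 6*k + 16)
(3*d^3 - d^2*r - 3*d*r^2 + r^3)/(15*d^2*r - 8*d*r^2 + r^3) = (-d^2 + r^2)/(r*(-5*d + r))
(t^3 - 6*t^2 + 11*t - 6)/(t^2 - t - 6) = (t^2 - 3*t + 2)/(t + 2)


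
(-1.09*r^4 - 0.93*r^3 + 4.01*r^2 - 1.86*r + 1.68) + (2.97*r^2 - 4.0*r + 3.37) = -1.09*r^4 - 0.93*r^3 + 6.98*r^2 - 5.86*r + 5.05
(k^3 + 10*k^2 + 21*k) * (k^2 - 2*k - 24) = k^5 + 8*k^4 - 23*k^3 - 282*k^2 - 504*k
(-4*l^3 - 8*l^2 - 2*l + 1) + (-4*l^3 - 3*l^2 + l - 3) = -8*l^3 - 11*l^2 - l - 2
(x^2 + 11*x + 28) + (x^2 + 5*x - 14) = 2*x^2 + 16*x + 14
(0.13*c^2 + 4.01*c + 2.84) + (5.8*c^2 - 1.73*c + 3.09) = 5.93*c^2 + 2.28*c + 5.93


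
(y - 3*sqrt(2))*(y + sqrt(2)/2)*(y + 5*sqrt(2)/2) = y^3 - 31*y/2 - 15*sqrt(2)/2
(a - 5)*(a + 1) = a^2 - 4*a - 5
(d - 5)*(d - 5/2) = d^2 - 15*d/2 + 25/2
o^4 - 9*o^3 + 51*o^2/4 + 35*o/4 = o*(o - 7)*(o - 5/2)*(o + 1/2)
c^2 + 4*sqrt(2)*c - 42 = (c - 3*sqrt(2))*(c + 7*sqrt(2))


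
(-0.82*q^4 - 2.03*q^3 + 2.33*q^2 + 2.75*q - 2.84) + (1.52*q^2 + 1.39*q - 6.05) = -0.82*q^4 - 2.03*q^3 + 3.85*q^2 + 4.14*q - 8.89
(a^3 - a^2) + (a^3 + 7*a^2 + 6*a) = 2*a^3 + 6*a^2 + 6*a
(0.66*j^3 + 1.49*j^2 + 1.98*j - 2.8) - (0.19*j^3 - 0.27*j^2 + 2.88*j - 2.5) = 0.47*j^3 + 1.76*j^2 - 0.9*j - 0.3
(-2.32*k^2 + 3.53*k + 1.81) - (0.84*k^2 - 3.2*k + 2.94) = -3.16*k^2 + 6.73*k - 1.13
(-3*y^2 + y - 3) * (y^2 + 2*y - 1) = -3*y^4 - 5*y^3 + 2*y^2 - 7*y + 3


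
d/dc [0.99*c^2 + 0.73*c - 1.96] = 1.98*c + 0.73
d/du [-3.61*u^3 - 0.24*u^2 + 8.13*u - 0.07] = -10.83*u^2 - 0.48*u + 8.13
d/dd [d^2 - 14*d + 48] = 2*d - 14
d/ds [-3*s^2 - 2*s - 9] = -6*s - 2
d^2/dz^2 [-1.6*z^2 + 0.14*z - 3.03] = -3.20000000000000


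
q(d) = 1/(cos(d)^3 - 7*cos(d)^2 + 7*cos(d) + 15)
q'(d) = (3*sin(d)*cos(d)^2 - 14*sin(d)*cos(d) + 7*sin(d))/(cos(d)^3 - 7*cos(d)^2 + 7*cos(d) + 15)^2 = (3*cos(d)^2 - 14*cos(d) + 7)*sin(d)/(cos(d)^3 - 7*cos(d)^2 + 7*cos(d) + 15)^2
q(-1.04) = 0.06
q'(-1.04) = -0.00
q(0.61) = 0.06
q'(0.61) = -0.01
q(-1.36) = 0.06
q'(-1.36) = -0.02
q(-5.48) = 0.06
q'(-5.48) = -0.00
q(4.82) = 0.06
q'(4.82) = -0.02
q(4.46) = 0.08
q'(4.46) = -0.06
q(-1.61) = 0.07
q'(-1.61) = -0.03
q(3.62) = 0.39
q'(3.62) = -1.52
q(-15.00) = 0.19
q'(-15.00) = -0.47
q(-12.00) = 0.06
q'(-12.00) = -0.00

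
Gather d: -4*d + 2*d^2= 2*d^2 - 4*d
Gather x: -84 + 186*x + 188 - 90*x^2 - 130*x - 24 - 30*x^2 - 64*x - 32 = -120*x^2 - 8*x + 48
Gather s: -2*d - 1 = -2*d - 1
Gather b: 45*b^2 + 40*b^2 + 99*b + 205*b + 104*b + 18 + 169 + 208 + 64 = 85*b^2 + 408*b + 459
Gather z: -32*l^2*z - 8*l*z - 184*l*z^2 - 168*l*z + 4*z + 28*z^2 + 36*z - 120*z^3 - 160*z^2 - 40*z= -120*z^3 + z^2*(-184*l - 132) + z*(-32*l^2 - 176*l)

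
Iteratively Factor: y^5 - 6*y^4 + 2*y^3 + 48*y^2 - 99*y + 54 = (y - 3)*(y^4 - 3*y^3 - 7*y^2 + 27*y - 18) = (y - 3)^2*(y^3 - 7*y + 6) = (y - 3)^2*(y - 2)*(y^2 + 2*y - 3) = (y - 3)^2*(y - 2)*(y - 1)*(y + 3)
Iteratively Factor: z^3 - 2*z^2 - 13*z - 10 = (z + 1)*(z^2 - 3*z - 10) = (z - 5)*(z + 1)*(z + 2)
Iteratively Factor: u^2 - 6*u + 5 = (u - 1)*(u - 5)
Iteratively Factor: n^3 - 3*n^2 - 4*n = (n)*(n^2 - 3*n - 4) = n*(n - 4)*(n + 1)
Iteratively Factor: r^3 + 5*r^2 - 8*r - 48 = (r + 4)*(r^2 + r - 12) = (r - 3)*(r + 4)*(r + 4)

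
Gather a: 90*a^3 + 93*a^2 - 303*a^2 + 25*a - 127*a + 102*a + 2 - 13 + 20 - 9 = 90*a^3 - 210*a^2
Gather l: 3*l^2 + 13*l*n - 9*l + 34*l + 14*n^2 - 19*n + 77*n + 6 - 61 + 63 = 3*l^2 + l*(13*n + 25) + 14*n^2 + 58*n + 8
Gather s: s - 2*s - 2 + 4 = 2 - s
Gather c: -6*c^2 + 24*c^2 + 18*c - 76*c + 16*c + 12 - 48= 18*c^2 - 42*c - 36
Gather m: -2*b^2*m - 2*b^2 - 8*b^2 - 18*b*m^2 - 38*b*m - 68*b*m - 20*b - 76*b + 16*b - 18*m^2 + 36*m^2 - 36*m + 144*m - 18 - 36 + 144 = -10*b^2 - 80*b + m^2*(18 - 18*b) + m*(-2*b^2 - 106*b + 108) + 90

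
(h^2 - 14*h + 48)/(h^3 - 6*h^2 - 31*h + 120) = (h - 6)/(h^2 + 2*h - 15)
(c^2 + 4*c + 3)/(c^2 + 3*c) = (c + 1)/c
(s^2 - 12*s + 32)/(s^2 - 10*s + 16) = (s - 4)/(s - 2)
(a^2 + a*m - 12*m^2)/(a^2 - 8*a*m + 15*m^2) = (a + 4*m)/(a - 5*m)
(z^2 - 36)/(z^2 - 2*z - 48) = (z - 6)/(z - 8)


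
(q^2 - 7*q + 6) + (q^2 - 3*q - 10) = 2*q^2 - 10*q - 4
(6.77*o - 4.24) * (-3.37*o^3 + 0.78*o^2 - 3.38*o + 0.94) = -22.8149*o^4 + 19.5694*o^3 - 26.1898*o^2 + 20.695*o - 3.9856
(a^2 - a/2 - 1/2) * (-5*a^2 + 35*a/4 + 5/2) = -5*a^4 + 45*a^3/4 + 5*a^2/8 - 45*a/8 - 5/4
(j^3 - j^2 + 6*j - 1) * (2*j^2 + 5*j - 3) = 2*j^5 + 3*j^4 + 4*j^3 + 31*j^2 - 23*j + 3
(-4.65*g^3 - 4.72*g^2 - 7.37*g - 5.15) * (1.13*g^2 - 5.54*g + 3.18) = -5.2545*g^5 + 20.4274*g^4 + 3.0337*g^3 + 20.0007*g^2 + 5.0944*g - 16.377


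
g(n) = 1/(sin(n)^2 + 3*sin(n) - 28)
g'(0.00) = 0.00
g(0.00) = -0.04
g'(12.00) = 0.00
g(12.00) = -0.03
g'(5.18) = -0.00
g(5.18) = -0.03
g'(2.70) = 0.00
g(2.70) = -0.04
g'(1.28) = -0.00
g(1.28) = -0.04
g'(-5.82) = -0.00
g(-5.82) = -0.04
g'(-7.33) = -0.00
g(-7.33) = -0.03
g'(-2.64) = 0.00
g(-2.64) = -0.03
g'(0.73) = -0.00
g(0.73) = -0.04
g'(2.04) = 0.00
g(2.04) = -0.04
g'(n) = (-2*sin(n)*cos(n) - 3*cos(n))/(sin(n)^2 + 3*sin(n) - 28)^2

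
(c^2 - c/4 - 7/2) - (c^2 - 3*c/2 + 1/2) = 5*c/4 - 4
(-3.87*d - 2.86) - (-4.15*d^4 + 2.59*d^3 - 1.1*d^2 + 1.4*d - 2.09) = 4.15*d^4 - 2.59*d^3 + 1.1*d^2 - 5.27*d - 0.77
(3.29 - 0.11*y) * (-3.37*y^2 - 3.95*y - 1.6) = 0.3707*y^3 - 10.6528*y^2 - 12.8195*y - 5.264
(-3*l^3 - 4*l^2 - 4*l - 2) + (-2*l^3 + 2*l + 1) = -5*l^3 - 4*l^2 - 2*l - 1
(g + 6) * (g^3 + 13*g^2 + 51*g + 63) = g^4 + 19*g^3 + 129*g^2 + 369*g + 378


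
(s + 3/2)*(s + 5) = s^2 + 13*s/2 + 15/2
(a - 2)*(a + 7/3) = a^2 + a/3 - 14/3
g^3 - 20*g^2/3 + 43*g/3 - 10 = (g - 3)*(g - 2)*(g - 5/3)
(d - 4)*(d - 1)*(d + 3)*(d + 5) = d^4 + 3*d^3 - 21*d^2 - 43*d + 60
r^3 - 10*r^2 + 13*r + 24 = (r - 8)*(r - 3)*(r + 1)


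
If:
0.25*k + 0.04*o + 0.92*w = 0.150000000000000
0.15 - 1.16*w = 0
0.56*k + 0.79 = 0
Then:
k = -1.41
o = 9.59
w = 0.13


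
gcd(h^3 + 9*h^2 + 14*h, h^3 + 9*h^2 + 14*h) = h^3 + 9*h^2 + 14*h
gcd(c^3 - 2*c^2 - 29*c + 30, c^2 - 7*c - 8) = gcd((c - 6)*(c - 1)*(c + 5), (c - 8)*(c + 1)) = 1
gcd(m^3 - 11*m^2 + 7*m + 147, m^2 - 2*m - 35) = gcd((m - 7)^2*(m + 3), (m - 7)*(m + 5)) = m - 7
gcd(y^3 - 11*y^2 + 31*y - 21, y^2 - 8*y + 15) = y - 3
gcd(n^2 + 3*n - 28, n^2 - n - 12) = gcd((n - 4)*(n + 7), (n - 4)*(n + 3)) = n - 4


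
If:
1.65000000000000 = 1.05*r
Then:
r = 1.57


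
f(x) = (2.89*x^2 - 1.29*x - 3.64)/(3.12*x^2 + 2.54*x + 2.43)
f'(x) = (-6.24*x - 2.54)*(2.89*x^2 - 1.29*x - 3.64)/(3.12*x^2 + 2.54*x + 2.43)^2 + (5.78*x - 1.29)/(3.12*x^2 + 2.54*x + 2.43)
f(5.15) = 0.68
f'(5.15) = 0.05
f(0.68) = -0.57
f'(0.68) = 1.16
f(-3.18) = 1.15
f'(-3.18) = 0.01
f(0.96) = -0.29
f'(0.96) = 0.87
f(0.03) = -1.47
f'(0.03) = 1.15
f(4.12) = 0.61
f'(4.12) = 0.08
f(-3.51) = 1.14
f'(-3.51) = 0.02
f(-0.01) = -1.51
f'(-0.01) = 0.99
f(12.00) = 0.82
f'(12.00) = 0.01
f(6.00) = 0.71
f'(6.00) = 0.04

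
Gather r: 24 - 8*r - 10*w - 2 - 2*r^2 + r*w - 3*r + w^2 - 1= -2*r^2 + r*(w - 11) + w^2 - 10*w + 21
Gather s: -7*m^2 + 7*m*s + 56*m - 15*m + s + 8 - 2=-7*m^2 + 41*m + s*(7*m + 1) + 6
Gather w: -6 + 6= 0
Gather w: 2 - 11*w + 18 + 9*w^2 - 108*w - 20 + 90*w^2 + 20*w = 99*w^2 - 99*w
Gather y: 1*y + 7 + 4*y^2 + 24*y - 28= 4*y^2 + 25*y - 21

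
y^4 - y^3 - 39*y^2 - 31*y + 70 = (y - 7)*(y - 1)*(y + 2)*(y + 5)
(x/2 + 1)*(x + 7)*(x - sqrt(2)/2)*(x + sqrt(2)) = x^4/2 + sqrt(2)*x^3/4 + 9*x^3/2 + 9*sqrt(2)*x^2/4 + 13*x^2/2 - 9*x/2 + 7*sqrt(2)*x/2 - 7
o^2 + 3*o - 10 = (o - 2)*(o + 5)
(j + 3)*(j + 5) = j^2 + 8*j + 15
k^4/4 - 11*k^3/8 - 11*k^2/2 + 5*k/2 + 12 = (k/2 + 1)^2*(k - 8)*(k - 3/2)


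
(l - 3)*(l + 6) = l^2 + 3*l - 18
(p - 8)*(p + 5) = p^2 - 3*p - 40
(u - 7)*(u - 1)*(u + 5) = u^3 - 3*u^2 - 33*u + 35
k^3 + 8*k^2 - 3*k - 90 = (k - 3)*(k + 5)*(k + 6)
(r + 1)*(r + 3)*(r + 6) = r^3 + 10*r^2 + 27*r + 18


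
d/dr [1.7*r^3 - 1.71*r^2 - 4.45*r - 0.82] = 5.1*r^2 - 3.42*r - 4.45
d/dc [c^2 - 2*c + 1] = 2*c - 2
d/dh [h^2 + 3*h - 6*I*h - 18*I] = 2*h + 3 - 6*I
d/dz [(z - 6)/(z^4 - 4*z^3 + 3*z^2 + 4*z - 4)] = (-3*z^3 + 26*z^2 - 23*z - 10)/(z^7 - 6*z^6 + 10*z^5 + 4*z^4 - 23*z^3 + 10*z^2 + 12*z - 8)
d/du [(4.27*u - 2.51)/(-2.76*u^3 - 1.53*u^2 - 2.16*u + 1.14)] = (23.5704*u^3 - 14.2497*u^2 - 7.6806*u - 0.553800000000001)/(7.6176*u^6 + 8.4456*u^5 + 14.2641*u^4 + 0.316800000000002*u^3 + 1.1772*u^2 - 4.9248*u + 1.2996)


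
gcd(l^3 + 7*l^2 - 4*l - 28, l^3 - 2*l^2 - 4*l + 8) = l^2 - 4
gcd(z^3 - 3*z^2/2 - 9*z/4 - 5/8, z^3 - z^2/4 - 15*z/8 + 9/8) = 1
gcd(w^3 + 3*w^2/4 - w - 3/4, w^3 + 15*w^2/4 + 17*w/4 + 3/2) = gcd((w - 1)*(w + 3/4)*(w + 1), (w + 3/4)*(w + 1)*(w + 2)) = w^2 + 7*w/4 + 3/4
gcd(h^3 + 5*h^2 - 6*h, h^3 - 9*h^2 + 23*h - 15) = h - 1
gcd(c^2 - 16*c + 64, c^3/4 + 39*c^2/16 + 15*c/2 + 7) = 1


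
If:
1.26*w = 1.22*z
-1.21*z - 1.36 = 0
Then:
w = -1.09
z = -1.12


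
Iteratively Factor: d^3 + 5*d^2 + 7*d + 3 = (d + 1)*(d^2 + 4*d + 3) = (d + 1)*(d + 3)*(d + 1)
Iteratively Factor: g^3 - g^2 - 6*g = (g)*(g^2 - g - 6) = g*(g + 2)*(g - 3)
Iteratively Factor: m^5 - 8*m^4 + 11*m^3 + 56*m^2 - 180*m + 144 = (m - 2)*(m^4 - 6*m^3 - m^2 + 54*m - 72) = (m - 2)^2*(m^3 - 4*m^2 - 9*m + 36) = (m - 4)*(m - 2)^2*(m^2 - 9) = (m - 4)*(m - 2)^2*(m + 3)*(m - 3)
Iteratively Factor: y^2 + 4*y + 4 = (y + 2)*(y + 2)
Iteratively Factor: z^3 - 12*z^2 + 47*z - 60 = (z - 5)*(z^2 - 7*z + 12) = (z - 5)*(z - 4)*(z - 3)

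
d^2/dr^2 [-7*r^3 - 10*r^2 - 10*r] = -42*r - 20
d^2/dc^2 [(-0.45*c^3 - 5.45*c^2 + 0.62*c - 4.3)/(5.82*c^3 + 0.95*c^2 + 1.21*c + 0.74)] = (-364.23306*c^6 + 145.019268*c^5 - 1473.7113*c^4 - 47.5550279999999*c^3 - 216.445332*c^2 + 77.36466*c - 13.624596)/(197.137368*c^9 + 96.53634*c^8 + 138.714462*c^7 + 116.194643*c^6 + 53.388021*c^5 + 37.443603*c^4 + 16.436437*c^3 + 4.810962*c^2 + 1.987788*c + 0.405224)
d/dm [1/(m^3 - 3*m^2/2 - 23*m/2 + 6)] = 2*(-6*m^2 + 6*m + 23)/(2*m^3 - 3*m^2 - 23*m + 12)^2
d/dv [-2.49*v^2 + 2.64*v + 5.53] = 2.64 - 4.98*v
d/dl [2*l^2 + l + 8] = 4*l + 1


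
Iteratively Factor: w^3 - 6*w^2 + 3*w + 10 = (w - 2)*(w^2 - 4*w - 5) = (w - 5)*(w - 2)*(w + 1)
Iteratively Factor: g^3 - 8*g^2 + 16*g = (g - 4)*(g^2 - 4*g) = g*(g - 4)*(g - 4)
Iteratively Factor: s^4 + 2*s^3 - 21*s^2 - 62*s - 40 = (s + 2)*(s^3 - 21*s - 20) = (s + 1)*(s + 2)*(s^2 - s - 20) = (s - 5)*(s + 1)*(s + 2)*(s + 4)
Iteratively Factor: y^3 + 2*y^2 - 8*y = (y + 4)*(y^2 - 2*y) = y*(y + 4)*(y - 2)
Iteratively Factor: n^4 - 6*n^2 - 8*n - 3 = (n + 1)*(n^3 - n^2 - 5*n - 3) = (n + 1)^2*(n^2 - 2*n - 3) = (n + 1)^3*(n - 3)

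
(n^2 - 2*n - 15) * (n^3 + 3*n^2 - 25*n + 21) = n^5 + n^4 - 46*n^3 + 26*n^2 + 333*n - 315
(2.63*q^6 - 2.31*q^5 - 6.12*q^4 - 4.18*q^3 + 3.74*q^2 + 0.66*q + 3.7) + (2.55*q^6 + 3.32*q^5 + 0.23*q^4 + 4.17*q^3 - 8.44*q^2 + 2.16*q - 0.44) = 5.18*q^6 + 1.01*q^5 - 5.89*q^4 - 0.00999999999999979*q^3 - 4.7*q^2 + 2.82*q + 3.26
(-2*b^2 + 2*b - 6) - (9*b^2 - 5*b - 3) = -11*b^2 + 7*b - 3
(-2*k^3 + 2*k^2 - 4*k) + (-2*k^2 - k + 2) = -2*k^3 - 5*k + 2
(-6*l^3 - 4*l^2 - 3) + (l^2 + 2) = -6*l^3 - 3*l^2 - 1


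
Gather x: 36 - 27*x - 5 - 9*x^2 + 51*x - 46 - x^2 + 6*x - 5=-10*x^2 + 30*x - 20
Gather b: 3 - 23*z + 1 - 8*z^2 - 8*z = -8*z^2 - 31*z + 4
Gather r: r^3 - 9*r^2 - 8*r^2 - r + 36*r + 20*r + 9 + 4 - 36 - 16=r^3 - 17*r^2 + 55*r - 39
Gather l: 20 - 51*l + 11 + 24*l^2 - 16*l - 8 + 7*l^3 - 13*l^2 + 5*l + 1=7*l^3 + 11*l^2 - 62*l + 24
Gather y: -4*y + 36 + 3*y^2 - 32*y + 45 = 3*y^2 - 36*y + 81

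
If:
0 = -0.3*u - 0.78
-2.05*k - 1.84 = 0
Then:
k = -0.90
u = -2.60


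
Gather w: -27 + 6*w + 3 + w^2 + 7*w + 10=w^2 + 13*w - 14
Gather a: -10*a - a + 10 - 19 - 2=-11*a - 11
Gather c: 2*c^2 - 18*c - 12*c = 2*c^2 - 30*c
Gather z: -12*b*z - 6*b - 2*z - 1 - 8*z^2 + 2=-6*b - 8*z^2 + z*(-12*b - 2) + 1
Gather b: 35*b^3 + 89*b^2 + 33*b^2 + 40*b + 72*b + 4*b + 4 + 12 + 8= 35*b^3 + 122*b^2 + 116*b + 24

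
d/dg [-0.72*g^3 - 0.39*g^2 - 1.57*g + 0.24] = -2.16*g^2 - 0.78*g - 1.57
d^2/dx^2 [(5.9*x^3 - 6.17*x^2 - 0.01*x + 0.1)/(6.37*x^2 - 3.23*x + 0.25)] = (-4.54747350886464e-13*x^5 + 9.09494701772928e-13*x^4 - 150.391552*x^3 + 54.71499*x^2 - 10.03701*x + 0.98068)/(258.474853*x^6 - 393.190161*x^5 + 229.805394*x^4 - 64.560917*x^3 + 9.01905*x^2 - 0.605625*x + 0.015625)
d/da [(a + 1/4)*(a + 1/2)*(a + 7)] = 3*a^2 + 31*a/2 + 43/8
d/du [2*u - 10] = 2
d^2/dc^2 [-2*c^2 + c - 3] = -4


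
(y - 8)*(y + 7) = y^2 - y - 56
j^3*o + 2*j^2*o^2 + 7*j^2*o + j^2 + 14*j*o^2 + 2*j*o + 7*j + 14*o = (j + 7)*(j + 2*o)*(j*o + 1)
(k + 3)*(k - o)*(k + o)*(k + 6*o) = k^4 + 6*k^3*o + 3*k^3 - k^2*o^2 + 18*k^2*o - 6*k*o^3 - 3*k*o^2 - 18*o^3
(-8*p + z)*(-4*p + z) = 32*p^2 - 12*p*z + z^2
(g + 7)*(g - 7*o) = g^2 - 7*g*o + 7*g - 49*o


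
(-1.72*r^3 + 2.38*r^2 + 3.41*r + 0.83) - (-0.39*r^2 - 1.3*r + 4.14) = -1.72*r^3 + 2.77*r^2 + 4.71*r - 3.31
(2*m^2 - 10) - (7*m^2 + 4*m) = -5*m^2 - 4*m - 10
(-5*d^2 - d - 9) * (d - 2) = -5*d^3 + 9*d^2 - 7*d + 18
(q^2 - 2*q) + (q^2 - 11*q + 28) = 2*q^2 - 13*q + 28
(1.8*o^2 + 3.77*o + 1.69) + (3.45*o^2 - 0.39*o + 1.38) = 5.25*o^2 + 3.38*o + 3.07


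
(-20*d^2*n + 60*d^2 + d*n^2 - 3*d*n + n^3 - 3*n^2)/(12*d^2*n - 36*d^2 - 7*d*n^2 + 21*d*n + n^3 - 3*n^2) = (-5*d - n)/(3*d - n)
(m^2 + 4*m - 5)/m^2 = 1 + 4/m - 5/m^2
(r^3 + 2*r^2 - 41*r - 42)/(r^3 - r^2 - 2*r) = (r^2 + r - 42)/(r*(r - 2))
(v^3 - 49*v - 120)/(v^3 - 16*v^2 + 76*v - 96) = (v^2 + 8*v + 15)/(v^2 - 8*v + 12)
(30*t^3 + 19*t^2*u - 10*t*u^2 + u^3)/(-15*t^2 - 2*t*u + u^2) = (-6*t^2 - 5*t*u + u^2)/(3*t + u)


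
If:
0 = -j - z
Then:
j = -z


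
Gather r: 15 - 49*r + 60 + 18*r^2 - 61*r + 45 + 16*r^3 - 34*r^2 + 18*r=16*r^3 - 16*r^2 - 92*r + 120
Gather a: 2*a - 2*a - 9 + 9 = 0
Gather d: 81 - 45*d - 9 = 72 - 45*d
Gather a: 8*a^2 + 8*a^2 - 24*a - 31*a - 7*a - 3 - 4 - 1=16*a^2 - 62*a - 8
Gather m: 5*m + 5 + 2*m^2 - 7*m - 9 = 2*m^2 - 2*m - 4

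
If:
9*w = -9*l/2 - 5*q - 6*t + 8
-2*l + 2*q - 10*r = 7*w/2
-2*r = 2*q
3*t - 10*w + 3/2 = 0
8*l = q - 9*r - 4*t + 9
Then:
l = 1443/899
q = 523/1798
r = -523/1798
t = -419/1798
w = 72/899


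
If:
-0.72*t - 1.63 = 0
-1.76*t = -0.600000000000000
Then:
No Solution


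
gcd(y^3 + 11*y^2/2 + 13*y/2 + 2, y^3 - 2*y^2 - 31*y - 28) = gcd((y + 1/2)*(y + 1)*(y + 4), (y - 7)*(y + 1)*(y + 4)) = y^2 + 5*y + 4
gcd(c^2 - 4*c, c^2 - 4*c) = c^2 - 4*c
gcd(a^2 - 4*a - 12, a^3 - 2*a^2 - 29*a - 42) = a + 2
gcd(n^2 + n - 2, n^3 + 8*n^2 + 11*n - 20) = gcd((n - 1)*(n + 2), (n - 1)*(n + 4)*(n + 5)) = n - 1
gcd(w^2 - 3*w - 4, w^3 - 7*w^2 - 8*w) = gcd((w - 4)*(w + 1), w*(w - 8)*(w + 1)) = w + 1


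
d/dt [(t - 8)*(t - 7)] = 2*t - 15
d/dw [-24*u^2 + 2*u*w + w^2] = 2*u + 2*w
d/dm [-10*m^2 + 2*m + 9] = 2 - 20*m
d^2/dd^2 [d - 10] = 0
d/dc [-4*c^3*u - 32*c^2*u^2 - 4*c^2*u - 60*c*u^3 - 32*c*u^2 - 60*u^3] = 4*u*(-3*c^2 - 16*c*u - 2*c - 15*u^2 - 8*u)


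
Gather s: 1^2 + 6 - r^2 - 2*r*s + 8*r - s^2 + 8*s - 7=-r^2 + 8*r - s^2 + s*(8 - 2*r)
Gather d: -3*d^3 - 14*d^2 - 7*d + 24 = -3*d^3 - 14*d^2 - 7*d + 24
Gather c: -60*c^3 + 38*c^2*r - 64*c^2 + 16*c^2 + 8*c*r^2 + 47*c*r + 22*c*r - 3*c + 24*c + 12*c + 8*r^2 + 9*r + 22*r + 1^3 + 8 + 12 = -60*c^3 + c^2*(38*r - 48) + c*(8*r^2 + 69*r + 33) + 8*r^2 + 31*r + 21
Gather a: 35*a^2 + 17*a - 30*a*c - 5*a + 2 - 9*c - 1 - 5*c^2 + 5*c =35*a^2 + a*(12 - 30*c) - 5*c^2 - 4*c + 1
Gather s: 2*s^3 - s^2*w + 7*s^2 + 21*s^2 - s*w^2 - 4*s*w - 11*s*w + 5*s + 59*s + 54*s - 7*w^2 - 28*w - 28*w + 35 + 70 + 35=2*s^3 + s^2*(28 - w) + s*(-w^2 - 15*w + 118) - 7*w^2 - 56*w + 140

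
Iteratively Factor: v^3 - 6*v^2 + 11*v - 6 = (v - 3)*(v^2 - 3*v + 2) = (v - 3)*(v - 1)*(v - 2)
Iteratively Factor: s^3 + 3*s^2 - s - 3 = (s + 1)*(s^2 + 2*s - 3) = (s + 1)*(s + 3)*(s - 1)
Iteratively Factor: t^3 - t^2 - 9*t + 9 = (t - 1)*(t^2 - 9) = (t - 1)*(t + 3)*(t - 3)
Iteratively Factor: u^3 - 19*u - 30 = (u - 5)*(u^2 + 5*u + 6) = (u - 5)*(u + 3)*(u + 2)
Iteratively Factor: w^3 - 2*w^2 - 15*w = (w)*(w^2 - 2*w - 15) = w*(w - 5)*(w + 3)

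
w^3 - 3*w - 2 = (w - 2)*(w + 1)^2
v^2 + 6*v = v*(v + 6)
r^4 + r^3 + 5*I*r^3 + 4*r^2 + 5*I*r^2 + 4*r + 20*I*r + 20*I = (r + 1)*(r - 2*I)*(r + 2*I)*(r + 5*I)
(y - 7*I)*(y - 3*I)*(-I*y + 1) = -I*y^3 - 9*y^2 + 11*I*y - 21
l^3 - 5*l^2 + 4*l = l*(l - 4)*(l - 1)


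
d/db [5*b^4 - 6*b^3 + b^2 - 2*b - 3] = 20*b^3 - 18*b^2 + 2*b - 2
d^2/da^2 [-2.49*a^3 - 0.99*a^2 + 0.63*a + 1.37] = -14.94*a - 1.98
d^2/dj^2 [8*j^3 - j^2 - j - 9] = 48*j - 2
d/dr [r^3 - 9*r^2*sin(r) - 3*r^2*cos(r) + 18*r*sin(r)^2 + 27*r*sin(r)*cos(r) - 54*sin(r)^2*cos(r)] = 3*r^2*sin(r) - 9*r^2*cos(r) + 3*r^2 - 18*r*sin(r) + 18*r*sin(2*r) - 6*r*cos(r) + 27*r*cos(2*r) + 27*sin(r)/2 + 27*sin(2*r)/2 - 81*sin(3*r)/2 - 9*cos(2*r) + 9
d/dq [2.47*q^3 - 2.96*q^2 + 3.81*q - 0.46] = 7.41*q^2 - 5.92*q + 3.81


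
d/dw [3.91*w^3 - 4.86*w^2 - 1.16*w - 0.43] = 11.73*w^2 - 9.72*w - 1.16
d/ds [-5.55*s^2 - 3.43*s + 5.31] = -11.1*s - 3.43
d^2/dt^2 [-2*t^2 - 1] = -4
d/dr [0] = 0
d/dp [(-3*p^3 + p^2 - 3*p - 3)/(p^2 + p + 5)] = (-3*p^4 - 6*p^3 - 41*p^2 + 16*p - 12)/(p^4 + 2*p^3 + 11*p^2 + 10*p + 25)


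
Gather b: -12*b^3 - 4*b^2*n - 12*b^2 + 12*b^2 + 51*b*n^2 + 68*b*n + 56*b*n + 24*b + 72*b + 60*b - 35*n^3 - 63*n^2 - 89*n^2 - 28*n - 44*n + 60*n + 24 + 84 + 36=-12*b^3 - 4*b^2*n + b*(51*n^2 + 124*n + 156) - 35*n^3 - 152*n^2 - 12*n + 144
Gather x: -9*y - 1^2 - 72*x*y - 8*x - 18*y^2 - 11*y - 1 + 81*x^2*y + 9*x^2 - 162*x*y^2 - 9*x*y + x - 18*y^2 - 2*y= x^2*(81*y + 9) + x*(-162*y^2 - 81*y - 7) - 36*y^2 - 22*y - 2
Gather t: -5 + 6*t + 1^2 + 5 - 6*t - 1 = 0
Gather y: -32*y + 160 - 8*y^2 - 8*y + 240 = -8*y^2 - 40*y + 400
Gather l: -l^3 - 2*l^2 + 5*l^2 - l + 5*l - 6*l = -l^3 + 3*l^2 - 2*l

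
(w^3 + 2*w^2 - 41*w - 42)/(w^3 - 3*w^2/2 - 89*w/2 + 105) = 2*(w + 1)/(2*w - 5)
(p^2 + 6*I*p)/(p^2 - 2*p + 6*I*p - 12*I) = p/(p - 2)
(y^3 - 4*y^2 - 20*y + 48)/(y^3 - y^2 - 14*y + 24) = (y - 6)/(y - 3)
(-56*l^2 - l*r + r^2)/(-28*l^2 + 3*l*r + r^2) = (-8*l + r)/(-4*l + r)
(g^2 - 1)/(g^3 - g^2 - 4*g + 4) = (g + 1)/(g^2 - 4)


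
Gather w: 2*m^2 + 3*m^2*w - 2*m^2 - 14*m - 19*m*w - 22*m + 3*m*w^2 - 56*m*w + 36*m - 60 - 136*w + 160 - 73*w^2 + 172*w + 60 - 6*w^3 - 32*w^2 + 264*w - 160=-6*w^3 + w^2*(3*m - 105) + w*(3*m^2 - 75*m + 300)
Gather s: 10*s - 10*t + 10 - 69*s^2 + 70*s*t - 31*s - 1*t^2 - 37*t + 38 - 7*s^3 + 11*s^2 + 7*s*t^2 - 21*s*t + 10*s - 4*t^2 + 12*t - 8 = -7*s^3 - 58*s^2 + s*(7*t^2 + 49*t - 11) - 5*t^2 - 35*t + 40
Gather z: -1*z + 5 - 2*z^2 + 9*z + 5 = -2*z^2 + 8*z + 10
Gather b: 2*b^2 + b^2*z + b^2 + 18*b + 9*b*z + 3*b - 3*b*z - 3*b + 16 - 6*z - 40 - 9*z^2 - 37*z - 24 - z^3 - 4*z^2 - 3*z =b^2*(z + 3) + b*(6*z + 18) - z^3 - 13*z^2 - 46*z - 48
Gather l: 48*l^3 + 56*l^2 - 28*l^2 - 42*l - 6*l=48*l^3 + 28*l^2 - 48*l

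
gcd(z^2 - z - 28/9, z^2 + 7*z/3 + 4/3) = z + 4/3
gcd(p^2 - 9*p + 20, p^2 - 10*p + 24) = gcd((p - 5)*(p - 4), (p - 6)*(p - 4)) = p - 4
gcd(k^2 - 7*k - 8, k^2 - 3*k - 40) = k - 8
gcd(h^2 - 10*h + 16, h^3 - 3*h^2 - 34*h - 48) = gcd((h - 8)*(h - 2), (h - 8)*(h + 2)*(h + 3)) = h - 8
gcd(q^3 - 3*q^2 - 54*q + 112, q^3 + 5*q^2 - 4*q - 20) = q - 2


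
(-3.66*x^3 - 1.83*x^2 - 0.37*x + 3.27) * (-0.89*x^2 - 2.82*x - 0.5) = 3.2574*x^5 + 11.9499*x^4 + 7.3199*x^3 - 0.9519*x^2 - 9.0364*x - 1.635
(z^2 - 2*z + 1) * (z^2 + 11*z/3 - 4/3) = z^4 + 5*z^3/3 - 23*z^2/3 + 19*z/3 - 4/3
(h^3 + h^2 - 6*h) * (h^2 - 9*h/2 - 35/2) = h^5 - 7*h^4/2 - 28*h^3 + 19*h^2/2 + 105*h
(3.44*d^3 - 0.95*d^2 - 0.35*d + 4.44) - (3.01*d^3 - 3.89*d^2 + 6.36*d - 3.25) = 0.43*d^3 + 2.94*d^2 - 6.71*d + 7.69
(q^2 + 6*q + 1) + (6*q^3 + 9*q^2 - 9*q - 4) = 6*q^3 + 10*q^2 - 3*q - 3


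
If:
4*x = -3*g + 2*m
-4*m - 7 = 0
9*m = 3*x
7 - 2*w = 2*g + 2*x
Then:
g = 35/6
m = -7/4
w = 35/12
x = -21/4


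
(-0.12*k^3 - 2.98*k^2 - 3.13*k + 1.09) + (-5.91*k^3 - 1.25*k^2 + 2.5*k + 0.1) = -6.03*k^3 - 4.23*k^2 - 0.63*k + 1.19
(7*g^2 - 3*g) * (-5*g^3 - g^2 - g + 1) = -35*g^5 + 8*g^4 - 4*g^3 + 10*g^2 - 3*g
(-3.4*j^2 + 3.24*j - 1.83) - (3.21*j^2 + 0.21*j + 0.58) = -6.61*j^2 + 3.03*j - 2.41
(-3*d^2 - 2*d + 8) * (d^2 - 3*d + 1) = -3*d^4 + 7*d^3 + 11*d^2 - 26*d + 8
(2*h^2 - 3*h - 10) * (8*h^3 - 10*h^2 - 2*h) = 16*h^5 - 44*h^4 - 54*h^3 + 106*h^2 + 20*h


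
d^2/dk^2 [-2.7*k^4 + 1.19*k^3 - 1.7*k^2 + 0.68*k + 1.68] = -32.4*k^2 + 7.14*k - 3.4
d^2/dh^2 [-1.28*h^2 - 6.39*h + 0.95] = -2.56000000000000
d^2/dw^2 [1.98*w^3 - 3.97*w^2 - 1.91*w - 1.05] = 11.88*w - 7.94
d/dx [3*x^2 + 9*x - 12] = 6*x + 9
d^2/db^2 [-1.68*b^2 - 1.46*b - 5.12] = -3.36000000000000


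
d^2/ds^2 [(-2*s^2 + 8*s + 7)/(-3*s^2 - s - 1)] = 6*(-26*s^3 - 69*s^2 + 3*s + 8)/(27*s^6 + 27*s^5 + 36*s^4 + 19*s^3 + 12*s^2 + 3*s + 1)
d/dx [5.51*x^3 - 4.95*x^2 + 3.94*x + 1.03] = 16.53*x^2 - 9.9*x + 3.94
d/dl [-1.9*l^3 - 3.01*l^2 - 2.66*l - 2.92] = -5.7*l^2 - 6.02*l - 2.66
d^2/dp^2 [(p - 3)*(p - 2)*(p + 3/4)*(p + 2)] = 12*p^2 - 27*p/2 - 25/2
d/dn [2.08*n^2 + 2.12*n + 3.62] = 4.16*n + 2.12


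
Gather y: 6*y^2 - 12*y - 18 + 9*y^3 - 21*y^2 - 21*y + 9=9*y^3 - 15*y^2 - 33*y - 9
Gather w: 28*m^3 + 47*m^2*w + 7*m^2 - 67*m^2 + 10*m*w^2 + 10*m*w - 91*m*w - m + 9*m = 28*m^3 - 60*m^2 + 10*m*w^2 + 8*m + w*(47*m^2 - 81*m)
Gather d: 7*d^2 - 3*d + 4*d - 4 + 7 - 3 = 7*d^2 + d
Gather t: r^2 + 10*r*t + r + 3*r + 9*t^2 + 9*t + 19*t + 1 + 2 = r^2 + 4*r + 9*t^2 + t*(10*r + 28) + 3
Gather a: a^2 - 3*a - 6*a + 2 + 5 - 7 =a^2 - 9*a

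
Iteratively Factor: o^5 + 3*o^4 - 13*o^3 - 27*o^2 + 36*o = (o)*(o^4 + 3*o^3 - 13*o^2 - 27*o + 36) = o*(o + 3)*(o^3 - 13*o + 12) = o*(o - 1)*(o + 3)*(o^2 + o - 12) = o*(o - 1)*(o + 3)*(o + 4)*(o - 3)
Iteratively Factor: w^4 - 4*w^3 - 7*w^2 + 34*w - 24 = (w - 4)*(w^3 - 7*w + 6) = (w - 4)*(w - 1)*(w^2 + w - 6) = (w - 4)*(w - 1)*(w + 3)*(w - 2)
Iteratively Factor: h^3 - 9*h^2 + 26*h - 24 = (h - 3)*(h^2 - 6*h + 8) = (h - 3)*(h - 2)*(h - 4)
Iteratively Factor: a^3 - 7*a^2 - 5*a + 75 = (a - 5)*(a^2 - 2*a - 15) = (a - 5)^2*(a + 3)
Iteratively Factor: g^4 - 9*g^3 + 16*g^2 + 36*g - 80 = (g - 4)*(g^3 - 5*g^2 - 4*g + 20) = (g - 5)*(g - 4)*(g^2 - 4) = (g - 5)*(g - 4)*(g + 2)*(g - 2)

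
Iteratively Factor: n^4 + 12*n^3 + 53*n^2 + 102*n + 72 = (n + 4)*(n^3 + 8*n^2 + 21*n + 18) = (n + 2)*(n + 4)*(n^2 + 6*n + 9) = (n + 2)*(n + 3)*(n + 4)*(n + 3)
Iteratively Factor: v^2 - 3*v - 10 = (v + 2)*(v - 5)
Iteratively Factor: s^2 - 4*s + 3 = (s - 1)*(s - 3)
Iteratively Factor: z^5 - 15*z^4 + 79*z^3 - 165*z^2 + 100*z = (z - 5)*(z^4 - 10*z^3 + 29*z^2 - 20*z) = (z - 5)*(z - 1)*(z^3 - 9*z^2 + 20*z) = (z - 5)*(z - 4)*(z - 1)*(z^2 - 5*z) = z*(z - 5)*(z - 4)*(z - 1)*(z - 5)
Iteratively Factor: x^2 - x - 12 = (x - 4)*(x + 3)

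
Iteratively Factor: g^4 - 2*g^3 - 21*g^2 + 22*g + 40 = (g + 4)*(g^3 - 6*g^2 + 3*g + 10) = (g - 2)*(g + 4)*(g^2 - 4*g - 5) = (g - 5)*(g - 2)*(g + 4)*(g + 1)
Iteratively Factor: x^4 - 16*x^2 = (x)*(x^3 - 16*x) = x^2*(x^2 - 16) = x^2*(x - 4)*(x + 4)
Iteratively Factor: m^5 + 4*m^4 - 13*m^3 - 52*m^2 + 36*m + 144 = (m + 2)*(m^4 + 2*m^3 - 17*m^2 - 18*m + 72) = (m - 3)*(m + 2)*(m^3 + 5*m^2 - 2*m - 24) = (m - 3)*(m + 2)*(m + 3)*(m^2 + 2*m - 8) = (m - 3)*(m + 2)*(m + 3)*(m + 4)*(m - 2)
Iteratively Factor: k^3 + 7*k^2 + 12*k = (k + 4)*(k^2 + 3*k) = (k + 3)*(k + 4)*(k)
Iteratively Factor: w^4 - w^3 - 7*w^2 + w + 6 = (w - 1)*(w^3 - 7*w - 6) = (w - 1)*(w + 2)*(w^2 - 2*w - 3) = (w - 3)*(w - 1)*(w + 2)*(w + 1)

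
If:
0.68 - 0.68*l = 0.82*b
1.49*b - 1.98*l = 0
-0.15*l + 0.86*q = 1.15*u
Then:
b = 0.51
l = 0.38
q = 1.33720930232558*u + 0.067020983856401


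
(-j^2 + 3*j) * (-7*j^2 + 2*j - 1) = 7*j^4 - 23*j^3 + 7*j^2 - 3*j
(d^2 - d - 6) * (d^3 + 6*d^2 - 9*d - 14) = d^5 + 5*d^4 - 21*d^3 - 41*d^2 + 68*d + 84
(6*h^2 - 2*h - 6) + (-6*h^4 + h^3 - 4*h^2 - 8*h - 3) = -6*h^4 + h^3 + 2*h^2 - 10*h - 9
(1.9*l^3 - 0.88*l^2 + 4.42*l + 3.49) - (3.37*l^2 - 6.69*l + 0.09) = 1.9*l^3 - 4.25*l^2 + 11.11*l + 3.4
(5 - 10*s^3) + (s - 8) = -10*s^3 + s - 3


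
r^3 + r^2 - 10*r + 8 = (r - 2)*(r - 1)*(r + 4)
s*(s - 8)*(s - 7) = s^3 - 15*s^2 + 56*s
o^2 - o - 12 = (o - 4)*(o + 3)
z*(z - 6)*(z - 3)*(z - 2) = z^4 - 11*z^3 + 36*z^2 - 36*z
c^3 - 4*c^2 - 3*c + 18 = (c - 3)^2*(c + 2)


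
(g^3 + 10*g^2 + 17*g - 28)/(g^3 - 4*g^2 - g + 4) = (g^2 + 11*g + 28)/(g^2 - 3*g - 4)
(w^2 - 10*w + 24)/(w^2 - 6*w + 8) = (w - 6)/(w - 2)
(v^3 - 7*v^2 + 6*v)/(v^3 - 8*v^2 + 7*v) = (v - 6)/(v - 7)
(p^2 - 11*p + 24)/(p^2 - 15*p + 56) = (p - 3)/(p - 7)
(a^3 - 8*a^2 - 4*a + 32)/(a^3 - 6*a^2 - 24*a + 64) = (a + 2)/(a + 4)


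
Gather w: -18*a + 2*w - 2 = -18*a + 2*w - 2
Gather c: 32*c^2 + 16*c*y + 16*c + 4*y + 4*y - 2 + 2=32*c^2 + c*(16*y + 16) + 8*y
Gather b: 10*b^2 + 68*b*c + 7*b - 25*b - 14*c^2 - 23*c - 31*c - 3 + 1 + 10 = 10*b^2 + b*(68*c - 18) - 14*c^2 - 54*c + 8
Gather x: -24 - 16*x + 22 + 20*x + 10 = 4*x + 8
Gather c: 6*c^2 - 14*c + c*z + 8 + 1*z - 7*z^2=6*c^2 + c*(z - 14) - 7*z^2 + z + 8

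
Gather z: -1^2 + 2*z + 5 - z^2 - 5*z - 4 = -z^2 - 3*z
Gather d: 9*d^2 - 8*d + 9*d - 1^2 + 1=9*d^2 + d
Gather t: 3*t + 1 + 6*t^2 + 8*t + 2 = 6*t^2 + 11*t + 3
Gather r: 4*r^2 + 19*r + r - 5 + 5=4*r^2 + 20*r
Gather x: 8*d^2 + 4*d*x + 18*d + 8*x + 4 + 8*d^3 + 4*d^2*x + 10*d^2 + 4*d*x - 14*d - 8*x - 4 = 8*d^3 + 18*d^2 + 4*d + x*(4*d^2 + 8*d)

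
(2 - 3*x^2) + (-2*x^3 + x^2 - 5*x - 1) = -2*x^3 - 2*x^2 - 5*x + 1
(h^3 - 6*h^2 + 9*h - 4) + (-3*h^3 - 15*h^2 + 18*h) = -2*h^3 - 21*h^2 + 27*h - 4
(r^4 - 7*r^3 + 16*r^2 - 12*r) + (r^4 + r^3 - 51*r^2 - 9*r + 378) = 2*r^4 - 6*r^3 - 35*r^2 - 21*r + 378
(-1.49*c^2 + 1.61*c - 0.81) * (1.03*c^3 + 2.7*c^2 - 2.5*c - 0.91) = -1.5347*c^5 - 2.3647*c^4 + 7.2377*c^3 - 4.8561*c^2 + 0.5599*c + 0.7371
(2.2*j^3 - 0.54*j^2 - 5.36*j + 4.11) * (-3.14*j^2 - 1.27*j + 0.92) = -6.908*j^5 - 1.0984*j^4 + 19.5402*j^3 - 6.595*j^2 - 10.1509*j + 3.7812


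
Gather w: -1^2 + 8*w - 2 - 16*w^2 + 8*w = -16*w^2 + 16*w - 3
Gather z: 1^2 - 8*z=1 - 8*z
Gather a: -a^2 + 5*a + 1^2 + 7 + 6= -a^2 + 5*a + 14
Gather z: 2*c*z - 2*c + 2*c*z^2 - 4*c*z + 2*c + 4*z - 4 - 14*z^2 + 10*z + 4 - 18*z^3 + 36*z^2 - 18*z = -18*z^3 + z^2*(2*c + 22) + z*(-2*c - 4)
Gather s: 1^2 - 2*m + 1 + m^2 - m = m^2 - 3*m + 2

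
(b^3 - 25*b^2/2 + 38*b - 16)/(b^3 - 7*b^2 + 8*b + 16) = (b^2 - 17*b/2 + 4)/(b^2 - 3*b - 4)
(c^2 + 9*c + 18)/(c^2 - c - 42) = (c + 3)/(c - 7)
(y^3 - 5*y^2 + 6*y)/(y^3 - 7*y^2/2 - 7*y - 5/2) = 2*y*(-y^2 + 5*y - 6)/(-2*y^3 + 7*y^2 + 14*y + 5)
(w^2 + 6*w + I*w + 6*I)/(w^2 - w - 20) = (w^2 + w*(6 + I) + 6*I)/(w^2 - w - 20)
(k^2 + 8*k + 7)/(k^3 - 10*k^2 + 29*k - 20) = (k^2 + 8*k + 7)/(k^3 - 10*k^2 + 29*k - 20)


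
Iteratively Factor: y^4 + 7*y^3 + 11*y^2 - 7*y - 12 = (y + 1)*(y^3 + 6*y^2 + 5*y - 12) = (y + 1)*(y + 3)*(y^2 + 3*y - 4) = (y - 1)*(y + 1)*(y + 3)*(y + 4)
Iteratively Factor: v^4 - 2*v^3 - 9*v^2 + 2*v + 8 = (v - 4)*(v^3 + 2*v^2 - v - 2) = (v - 4)*(v + 2)*(v^2 - 1) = (v - 4)*(v - 1)*(v + 2)*(v + 1)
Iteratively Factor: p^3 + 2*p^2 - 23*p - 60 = (p - 5)*(p^2 + 7*p + 12) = (p - 5)*(p + 4)*(p + 3)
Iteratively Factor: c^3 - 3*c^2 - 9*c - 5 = (c + 1)*(c^2 - 4*c - 5) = (c - 5)*(c + 1)*(c + 1)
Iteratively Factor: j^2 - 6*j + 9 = (j - 3)*(j - 3)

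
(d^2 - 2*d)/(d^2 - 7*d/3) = 3*(d - 2)/(3*d - 7)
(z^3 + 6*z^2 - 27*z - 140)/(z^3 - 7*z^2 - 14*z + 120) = (z + 7)/(z - 6)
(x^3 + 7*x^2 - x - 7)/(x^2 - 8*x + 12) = (x^3 + 7*x^2 - x - 7)/(x^2 - 8*x + 12)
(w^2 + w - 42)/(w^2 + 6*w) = (w^2 + w - 42)/(w*(w + 6))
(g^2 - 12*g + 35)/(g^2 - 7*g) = (g - 5)/g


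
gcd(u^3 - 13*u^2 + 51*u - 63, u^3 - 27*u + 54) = u^2 - 6*u + 9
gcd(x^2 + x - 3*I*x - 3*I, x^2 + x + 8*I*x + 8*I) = x + 1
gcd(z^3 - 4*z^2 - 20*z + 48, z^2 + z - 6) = z - 2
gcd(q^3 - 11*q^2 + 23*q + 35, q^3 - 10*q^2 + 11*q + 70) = q^2 - 12*q + 35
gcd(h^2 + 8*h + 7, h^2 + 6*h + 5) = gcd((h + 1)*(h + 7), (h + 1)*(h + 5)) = h + 1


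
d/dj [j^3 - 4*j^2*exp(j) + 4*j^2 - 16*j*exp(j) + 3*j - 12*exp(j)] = -4*j^2*exp(j) + 3*j^2 - 24*j*exp(j) + 8*j - 28*exp(j) + 3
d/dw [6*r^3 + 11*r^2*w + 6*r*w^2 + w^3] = 11*r^2 + 12*r*w + 3*w^2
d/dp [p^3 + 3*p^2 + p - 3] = 3*p^2 + 6*p + 1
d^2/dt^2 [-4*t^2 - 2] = -8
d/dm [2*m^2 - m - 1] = 4*m - 1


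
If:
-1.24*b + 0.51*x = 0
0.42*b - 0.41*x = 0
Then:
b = 0.00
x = 0.00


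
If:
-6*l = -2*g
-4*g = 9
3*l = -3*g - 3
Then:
No Solution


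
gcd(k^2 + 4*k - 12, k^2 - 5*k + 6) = k - 2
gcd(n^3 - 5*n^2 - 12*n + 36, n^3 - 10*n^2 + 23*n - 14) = n - 2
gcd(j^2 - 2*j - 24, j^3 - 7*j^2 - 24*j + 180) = j - 6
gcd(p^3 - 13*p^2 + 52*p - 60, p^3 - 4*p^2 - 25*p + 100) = p - 5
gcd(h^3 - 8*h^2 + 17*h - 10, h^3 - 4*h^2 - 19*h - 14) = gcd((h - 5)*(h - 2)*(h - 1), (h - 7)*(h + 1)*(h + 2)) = 1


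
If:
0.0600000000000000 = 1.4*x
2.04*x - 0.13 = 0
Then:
No Solution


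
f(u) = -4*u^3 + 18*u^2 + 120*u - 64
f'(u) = -12*u^2 + 36*u + 120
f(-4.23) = 53.22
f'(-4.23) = -246.99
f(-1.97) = -199.96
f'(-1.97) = 2.51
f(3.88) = 438.93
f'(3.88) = 79.03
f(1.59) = 156.23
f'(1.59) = 146.90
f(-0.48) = -117.01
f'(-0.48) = 99.96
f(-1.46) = -188.38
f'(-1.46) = 41.86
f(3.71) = 424.69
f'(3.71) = 88.39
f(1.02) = 72.88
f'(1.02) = 144.24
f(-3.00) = -154.00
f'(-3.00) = -96.00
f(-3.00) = -154.00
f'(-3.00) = -96.00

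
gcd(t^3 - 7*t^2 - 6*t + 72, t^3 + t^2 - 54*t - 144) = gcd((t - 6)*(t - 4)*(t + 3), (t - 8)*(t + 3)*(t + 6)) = t + 3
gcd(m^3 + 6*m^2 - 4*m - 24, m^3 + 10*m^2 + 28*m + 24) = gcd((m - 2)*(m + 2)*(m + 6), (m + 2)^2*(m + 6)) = m^2 + 8*m + 12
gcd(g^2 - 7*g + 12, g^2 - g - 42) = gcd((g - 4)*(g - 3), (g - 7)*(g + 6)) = 1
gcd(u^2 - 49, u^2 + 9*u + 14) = u + 7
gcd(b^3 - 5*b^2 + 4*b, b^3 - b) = b^2 - b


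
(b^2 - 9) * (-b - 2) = -b^3 - 2*b^2 + 9*b + 18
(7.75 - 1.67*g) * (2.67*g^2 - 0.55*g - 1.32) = -4.4589*g^3 + 21.611*g^2 - 2.0581*g - 10.23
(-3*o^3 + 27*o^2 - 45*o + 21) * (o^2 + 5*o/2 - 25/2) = -3*o^5 + 39*o^4/2 + 60*o^3 - 429*o^2 + 615*o - 525/2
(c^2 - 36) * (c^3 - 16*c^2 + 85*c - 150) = c^5 - 16*c^4 + 49*c^3 + 426*c^2 - 3060*c + 5400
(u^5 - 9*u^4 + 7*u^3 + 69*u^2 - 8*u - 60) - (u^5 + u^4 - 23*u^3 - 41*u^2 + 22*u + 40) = -10*u^4 + 30*u^3 + 110*u^2 - 30*u - 100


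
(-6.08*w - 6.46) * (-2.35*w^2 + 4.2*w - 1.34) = 14.288*w^3 - 10.355*w^2 - 18.9848*w + 8.6564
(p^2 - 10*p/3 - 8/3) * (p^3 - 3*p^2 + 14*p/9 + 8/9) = p^5 - 19*p^4/3 + 80*p^3/9 + 100*p^2/27 - 64*p/9 - 64/27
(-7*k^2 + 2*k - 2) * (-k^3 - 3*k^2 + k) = 7*k^5 + 19*k^4 - 11*k^3 + 8*k^2 - 2*k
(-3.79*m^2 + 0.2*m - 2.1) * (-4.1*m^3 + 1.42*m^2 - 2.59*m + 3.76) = 15.539*m^5 - 6.2018*m^4 + 18.7101*m^3 - 17.7504*m^2 + 6.191*m - 7.896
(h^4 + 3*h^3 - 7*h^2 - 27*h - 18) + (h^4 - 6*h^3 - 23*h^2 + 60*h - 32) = 2*h^4 - 3*h^3 - 30*h^2 + 33*h - 50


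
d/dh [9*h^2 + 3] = 18*h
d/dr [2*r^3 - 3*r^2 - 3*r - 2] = 6*r^2 - 6*r - 3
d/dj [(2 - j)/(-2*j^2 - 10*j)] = (-j^2 + 4*j + 10)/(2*j^2*(j^2 + 10*j + 25))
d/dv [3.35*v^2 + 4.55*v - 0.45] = 6.7*v + 4.55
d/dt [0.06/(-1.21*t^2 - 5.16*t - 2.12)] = (0.1452*t + 0.3096)/(1.21*t^2 + 5.16*t + 2.12)^2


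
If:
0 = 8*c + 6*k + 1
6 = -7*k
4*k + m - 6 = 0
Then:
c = 29/56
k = -6/7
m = 66/7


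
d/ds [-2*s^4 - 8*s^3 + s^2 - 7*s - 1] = -8*s^3 - 24*s^2 + 2*s - 7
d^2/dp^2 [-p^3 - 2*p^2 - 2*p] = -6*p - 4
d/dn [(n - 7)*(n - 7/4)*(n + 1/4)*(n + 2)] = 4*n^3 - 39*n^2/2 - 111*n/8 + 371/16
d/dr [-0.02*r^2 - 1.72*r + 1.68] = -0.04*r - 1.72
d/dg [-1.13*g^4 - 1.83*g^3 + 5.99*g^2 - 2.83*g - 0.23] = -4.52*g^3 - 5.49*g^2 + 11.98*g - 2.83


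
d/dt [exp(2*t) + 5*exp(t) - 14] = (2*exp(t) + 5)*exp(t)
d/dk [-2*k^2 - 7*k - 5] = -4*k - 7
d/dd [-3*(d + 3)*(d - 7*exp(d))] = 21*d*exp(d) - 6*d + 84*exp(d) - 9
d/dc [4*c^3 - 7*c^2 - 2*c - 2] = 12*c^2 - 14*c - 2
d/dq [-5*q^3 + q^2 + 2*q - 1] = -15*q^2 + 2*q + 2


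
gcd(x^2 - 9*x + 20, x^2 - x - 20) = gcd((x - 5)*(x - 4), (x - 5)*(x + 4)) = x - 5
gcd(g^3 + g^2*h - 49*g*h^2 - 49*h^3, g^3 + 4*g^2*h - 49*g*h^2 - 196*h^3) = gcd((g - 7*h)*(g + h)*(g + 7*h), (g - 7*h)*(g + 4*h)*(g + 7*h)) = g^2 - 49*h^2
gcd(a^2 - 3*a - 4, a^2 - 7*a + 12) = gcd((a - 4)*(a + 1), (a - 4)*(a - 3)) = a - 4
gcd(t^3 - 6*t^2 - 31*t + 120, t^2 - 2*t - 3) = t - 3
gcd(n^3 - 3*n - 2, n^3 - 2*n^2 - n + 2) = n^2 - n - 2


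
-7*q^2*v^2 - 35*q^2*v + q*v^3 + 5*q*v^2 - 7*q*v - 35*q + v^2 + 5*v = (-7*q + v)*(v + 5)*(q*v + 1)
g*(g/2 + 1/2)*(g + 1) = g^3/2 + g^2 + g/2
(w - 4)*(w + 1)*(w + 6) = w^3 + 3*w^2 - 22*w - 24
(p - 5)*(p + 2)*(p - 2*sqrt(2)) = p^3 - 3*p^2 - 2*sqrt(2)*p^2 - 10*p + 6*sqrt(2)*p + 20*sqrt(2)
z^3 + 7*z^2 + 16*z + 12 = (z + 2)^2*(z + 3)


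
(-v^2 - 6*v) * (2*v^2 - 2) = -2*v^4 - 12*v^3 + 2*v^2 + 12*v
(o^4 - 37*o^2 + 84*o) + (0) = o^4 - 37*o^2 + 84*o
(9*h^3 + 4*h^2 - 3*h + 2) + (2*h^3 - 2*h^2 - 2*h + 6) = 11*h^3 + 2*h^2 - 5*h + 8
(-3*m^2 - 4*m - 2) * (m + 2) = -3*m^3 - 10*m^2 - 10*m - 4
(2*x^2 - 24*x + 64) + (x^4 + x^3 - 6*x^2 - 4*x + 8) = x^4 + x^3 - 4*x^2 - 28*x + 72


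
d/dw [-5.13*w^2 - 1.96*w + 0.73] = -10.26*w - 1.96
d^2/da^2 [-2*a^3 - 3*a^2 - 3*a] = -12*a - 6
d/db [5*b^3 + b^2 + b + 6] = 15*b^2 + 2*b + 1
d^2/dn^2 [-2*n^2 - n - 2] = -4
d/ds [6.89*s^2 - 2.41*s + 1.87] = 13.78*s - 2.41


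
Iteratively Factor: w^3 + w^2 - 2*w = (w)*(w^2 + w - 2) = w*(w + 2)*(w - 1)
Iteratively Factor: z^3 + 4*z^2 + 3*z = (z + 3)*(z^2 + z) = (z + 1)*(z + 3)*(z)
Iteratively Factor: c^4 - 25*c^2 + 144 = (c + 4)*(c^3 - 4*c^2 - 9*c + 36) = (c - 4)*(c + 4)*(c^2 - 9) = (c - 4)*(c - 3)*(c + 4)*(c + 3)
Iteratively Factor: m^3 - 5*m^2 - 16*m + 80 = (m - 5)*(m^2 - 16) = (m - 5)*(m - 4)*(m + 4)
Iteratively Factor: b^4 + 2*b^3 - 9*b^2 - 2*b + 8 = (b - 1)*(b^3 + 3*b^2 - 6*b - 8) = (b - 2)*(b - 1)*(b^2 + 5*b + 4) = (b - 2)*(b - 1)*(b + 4)*(b + 1)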